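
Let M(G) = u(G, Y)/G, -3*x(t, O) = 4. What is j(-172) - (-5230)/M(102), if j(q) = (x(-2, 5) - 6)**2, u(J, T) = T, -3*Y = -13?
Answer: 14409712/117 ≈ 1.2316e+5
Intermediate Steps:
Y = 13/3 (Y = -1/3*(-13) = 13/3 ≈ 4.3333)
x(t, O) = -4/3 (x(t, O) = -1/3*4 = -4/3)
M(G) = 13/(3*G)
j(q) = 484/9 (j(q) = (-4/3 - 6)**2 = (-22/3)**2 = 484/9)
j(-172) - (-5230)/M(102) = 484/9 - (-5230)/((13/3)/102) = 484/9 - (-5230)/((13/3)*(1/102)) = 484/9 - (-5230)/13/306 = 484/9 - (-5230)*306/13 = 484/9 - 1*(-1600380/13) = 484/9 + 1600380/13 = 14409712/117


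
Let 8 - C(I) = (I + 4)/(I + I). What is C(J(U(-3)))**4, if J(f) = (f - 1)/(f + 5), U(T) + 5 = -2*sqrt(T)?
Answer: (2473*I + 45705*sqrt(3))/(16*(I + sqrt(3))) ≈ 2181.1 - 1170.0*I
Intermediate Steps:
U(T) = -5 - 2*sqrt(T)
J(f) = (-1 + f)/(5 + f)
C(I) = 8 - (4 + I)/(2*I) (C(I) = 8 - (I + 4)/(I + I) = 8 - (4 + I)/(2*I))
C(J(U(-3)))**4 = (15/2 - 2*(5 + (-5 - 2*I*sqrt(3)))/(-1 + (-5 - 2*I*sqrt(3))))**4 = (15/2 - 2*(-2*I*sqrt(3)/(-6 - 2*I*sqrt(3))))**4 = (15/2 - (-4)*I*sqrt(3)/(-6 - 2*I*sqrt(3)))**4 = (15/2 + 4*I*sqrt(3)/(-6 - 2*I*sqrt(3)))**4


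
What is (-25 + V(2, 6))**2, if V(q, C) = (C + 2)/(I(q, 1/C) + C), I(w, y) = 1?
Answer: 27889/49 ≈ 569.16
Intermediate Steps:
V(q, C) = (2 + C)/(1 + C) (V(q, C) = (C + 2)/(1 + C) = (2 + C)/(1 + C))
(-25 + V(2, 6))**2 = (-25 + (2 + 6)/(1 + 6))**2 = (-25 + 8/7)**2 = (-167/7)**2 = 27889/49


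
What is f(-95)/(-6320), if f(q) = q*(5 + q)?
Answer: -855/632 ≈ -1.3528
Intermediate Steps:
f(-95)/(-6320) = -95*(5 - 95)/(-6320) = -95*(-90)*(-1/6320) = 8550*(-1/6320) = -855/632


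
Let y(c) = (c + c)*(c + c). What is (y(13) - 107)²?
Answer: 323761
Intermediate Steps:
y(c) = 4*c² (y(c) = (2*c)*(2*c) = 4*c²)
(y(13) - 107)² = (4*13² - 107)² = (4*169 - 107)² = (676 - 107)² = 569² = 323761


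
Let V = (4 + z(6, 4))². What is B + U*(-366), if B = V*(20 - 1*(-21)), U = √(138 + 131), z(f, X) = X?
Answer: 2624 - 366*√269 ≈ -3378.8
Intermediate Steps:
U = √269 ≈ 16.401
V = 64 (V = (4 + 4)² = 8² = 64)
B = 2624 (B = 64*(20 - 1*(-21)) = 64*(20 + 21) = 64*41 = 2624)
B + U*(-366) = 2624 + √269*(-366) = 2624 - 366*√269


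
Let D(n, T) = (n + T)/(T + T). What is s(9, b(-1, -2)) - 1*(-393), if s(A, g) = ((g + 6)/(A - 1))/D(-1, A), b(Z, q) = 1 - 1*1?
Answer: 6315/16 ≈ 394.69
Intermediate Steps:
D(n, T) = (T + n)/(2*T) (D(n, T) = (T + n)/((2*T)) = (T + n)*(1/(2*T)) = (T + n)/(2*T))
b(Z, q) = 0 (b(Z, q) = 1 - 1 = 0)
s(A, g) = 2*A*(6 + g)/(-1 + A)² (s(A, g) = ((g + 6)/(A - 1))/(((A - 1)/(2*A))) = ((6 + g)/(-1 + A))/(((-1 + A)/(2*A))) = ((6 + g)/(-1 + A))*(2*A/(-1 + A)) = 2*A*(6 + g)/(-1 + A)²)
s(9, b(-1, -2)) - 1*(-393) = 2*9*(6 + 0)/(-1 + 9)² - 1*(-393) = 2*9*6/8² + 393 = 2*9*(1/64)*6 + 393 = 27/16 + 393 = 6315/16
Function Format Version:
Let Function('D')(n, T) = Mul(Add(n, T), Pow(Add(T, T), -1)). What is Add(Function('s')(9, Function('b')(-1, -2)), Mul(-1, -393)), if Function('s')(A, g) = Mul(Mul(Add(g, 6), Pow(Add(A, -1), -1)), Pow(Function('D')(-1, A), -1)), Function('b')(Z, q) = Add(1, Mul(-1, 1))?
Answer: Rational(6315, 16) ≈ 394.69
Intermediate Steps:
Function('D')(n, T) = Mul(Rational(1, 2), Pow(T, -1), Add(T, n)) (Function('D')(n, T) = Mul(Add(T, n), Pow(Mul(2, T), -1)) = Mul(Add(T, n), Mul(Rational(1, 2), Pow(T, -1))) = Mul(Rational(1, 2), Pow(T, -1), Add(T, n)))
Function('b')(Z, q) = 0 (Function('b')(Z, q) = Add(1, -1) = 0)
Function('s')(A, g) = Mul(2, A, Pow(Add(-1, A), -2), Add(6, g)) (Function('s')(A, g) = Mul(Mul(Add(g, 6), Pow(Add(A, -1), -1)), Pow(Mul(Rational(1, 2), Pow(A, -1), Add(A, -1)), -1)) = Mul(Mul(Add(6, g), Pow(Add(-1, A), -1)), Pow(Mul(Rational(1, 2), Pow(A, -1), Add(-1, A)), -1)) = Mul(Mul(Pow(Add(-1, A), -1), Add(6, g)), Mul(2, A, Pow(Add(-1, A), -1))) = Mul(2, A, Pow(Add(-1, A), -2), Add(6, g)))
Add(Function('s')(9, Function('b')(-1, -2)), Mul(-1, -393)) = Add(Mul(2, 9, Pow(Add(-1, 9), -2), Add(6, 0)), Mul(-1, -393)) = Add(Mul(2, 9, Pow(8, -2), 6), 393) = Add(Mul(2, 9, Rational(1, 64), 6), 393) = Add(Rational(27, 16), 393) = Rational(6315, 16)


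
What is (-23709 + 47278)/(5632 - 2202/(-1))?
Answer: 23569/7834 ≈ 3.0086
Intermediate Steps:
(-23709 + 47278)/(5632 - 2202/(-1)) = 23569/(5632 - 2202*(-1)) = 23569/(5632 + 2202) = 23569/7834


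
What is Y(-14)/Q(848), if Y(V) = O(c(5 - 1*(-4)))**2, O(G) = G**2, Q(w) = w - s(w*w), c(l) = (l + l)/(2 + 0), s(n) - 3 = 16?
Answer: 6561/829 ≈ 7.9144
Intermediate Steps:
s(n) = 19 (s(n) = 3 + 16 = 19)
c(l) = l (c(l) = (2*l)/2 = (2*l)*(1/2) = l)
Q(w) = -19 + w (Q(w) = w - 1*19 = w - 19 = -19 + w)
Y(V) = 6561 (Y(V) = ((5 - 1*(-4))**2)**2 = ((5 + 4)**2)**2 = (9**2)**2 = 81**2 = 6561)
Y(-14)/Q(848) = 6561/(-19 + 848) = 6561/829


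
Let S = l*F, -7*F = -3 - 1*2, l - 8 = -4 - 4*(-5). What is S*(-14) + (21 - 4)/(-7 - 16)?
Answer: -5537/23 ≈ -240.74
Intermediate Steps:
l = 24 (l = 8 + (-4 - 4*(-5)) = 8 + (-4 + 20) = 8 + 16 = 24)
F = 5/7 (F = -(-3 - 1*2)/7 = -(-3 - 2)/7 = -⅐*(-5) = 5/7 ≈ 0.71429)
S = 120/7 (S = 24*(5/7) = 120/7 ≈ 17.143)
S*(-14) + (21 - 4)/(-7 - 16) = (120/7)*(-14) + (21 - 4)/(-7 - 16) = -240 + 17/(-23) = -240 + 17*(-1/23) = -240 - 17/23 = -5537/23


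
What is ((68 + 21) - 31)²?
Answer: 3364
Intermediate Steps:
((68 + 21) - 31)² = (89 - 31)² = 58² = 3364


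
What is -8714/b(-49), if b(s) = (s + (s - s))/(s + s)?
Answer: -17428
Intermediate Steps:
b(s) = ½ (b(s) = (s + 0)/((2*s)) = s*(1/(2*s)) = ½)
-8714/b(-49) = -8714/½ = -8714*2 = -17428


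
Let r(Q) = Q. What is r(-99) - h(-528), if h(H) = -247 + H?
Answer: 676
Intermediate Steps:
r(-99) - h(-528) = -99 - (-247 - 528) = -99 - 1*(-775) = -99 + 775 = 676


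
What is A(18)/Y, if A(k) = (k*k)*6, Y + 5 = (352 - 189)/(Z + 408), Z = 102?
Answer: -991440/2387 ≈ -415.35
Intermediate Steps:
Y = -2387/510 (Y = -5 + (352 - 189)/(102 + 408) = -5 + 163/510 = -2387/510 ≈ -4.6804)
A(k) = 6*k² (A(k) = k²*6 = 6*k²)
A(18)/Y = (6*18²)/(-2387/510) = (6*324)*(-510/2387) = 1944*(-510/2387) = -991440/2387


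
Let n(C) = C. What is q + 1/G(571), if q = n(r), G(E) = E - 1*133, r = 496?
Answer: 217249/438 ≈ 496.00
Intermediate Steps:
G(E) = -133 + E (G(E) = E - 133 = -133 + E)
q = 496
q + 1/G(571) = 496 + 1/(-133 + 571) = 496 + 1/438 = 217249/438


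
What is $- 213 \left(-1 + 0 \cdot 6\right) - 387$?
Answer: $-174$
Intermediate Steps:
$- 213 \left(-1 + 0 \cdot 6\right) - 387 = - 213 \left(-1 + 0\right) - 387 = \left(-213\right) \left(-1\right) - 387 = 213 - 387 = -174$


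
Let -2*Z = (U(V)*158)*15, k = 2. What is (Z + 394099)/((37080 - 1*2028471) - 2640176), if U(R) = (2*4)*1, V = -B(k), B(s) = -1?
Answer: -384619/4631567 ≈ -0.083043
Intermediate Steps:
V = 1 (V = -1*(-1) = 1)
U(R) = 8 (U(R) = 8*1 = 8)
Z = -9480 (Z = -8*158*15/2 = -632*15 = -½*18960 = -9480)
(Z + 394099)/((37080 - 1*2028471) - 2640176) = (-9480 + 394099)/((37080 - 1*2028471) - 2640176) = 384619/((37080 - 2028471) - 2640176) = 384619/(-1991391 - 2640176) = 384619/(-4631567) = 384619*(-1/4631567) = -384619/4631567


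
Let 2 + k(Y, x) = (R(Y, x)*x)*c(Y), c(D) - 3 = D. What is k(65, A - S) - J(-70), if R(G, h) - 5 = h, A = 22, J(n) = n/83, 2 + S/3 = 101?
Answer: 419066904/83 ≈ 5.0490e+6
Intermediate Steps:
S = 297 (S = -6 + 3*101 = -6 + 303 = 297)
J(n) = n/83 (J(n) = n*(1/83) = n/83)
c(D) = 3 + D
R(G, h) = 5 + h
k(Y, x) = -2 + x*(3 + Y)*(5 + x) (k(Y, x) = -2 + ((5 + x)*x)*(3 + Y) = -2 + (x*(5 + x))*(3 + Y) = -2 + x*(3 + Y)*(5 + x))
k(65, A - S) - J(-70) = (-2 + (22 - 1*297)*(3 + 65)*(5 + (22 - 1*297))) - (-70)/83 = (-2 + (22 - 297)*68*(5 + (22 - 297))) - 1*(-70/83) = (-2 - 275*68*(5 - 275)) + 70/83 = (-2 - 275*68*(-270)) + 70/83 = (-2 + 5049000) + 70/83 = 5048998 + 70/83 = 419066904/83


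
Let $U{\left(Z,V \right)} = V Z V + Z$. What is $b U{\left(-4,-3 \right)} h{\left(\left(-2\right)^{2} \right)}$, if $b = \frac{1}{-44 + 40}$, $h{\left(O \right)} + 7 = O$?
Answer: $-30$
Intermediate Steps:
$h{\left(O \right)} = -7 + O$
$b = - \frac{1}{4}$ ($b = \frac{1}{-4} = - \frac{1}{4} \approx -0.25$)
$U{\left(Z,V \right)} = Z + Z V^{2}$ ($U{\left(Z,V \right)} = Z V^{2} + Z = Z + Z V^{2}$)
$b U{\left(-4,-3 \right)} h{\left(\left(-2\right)^{2} \right)} = - \frac{\left(-4\right) \left(1 + \left(-3\right)^{2}\right)}{4} \left(-7 + \left(-2\right)^{2}\right) = - \frac{\left(-4\right) \left(1 + 9\right)}{4} \left(-7 + 4\right) = - \frac{\left(-4\right) 10}{4} \left(-3\right) = \left(- \frac{1}{4}\right) \left(-40\right) \left(-3\right) = 10 \left(-3\right) = -30$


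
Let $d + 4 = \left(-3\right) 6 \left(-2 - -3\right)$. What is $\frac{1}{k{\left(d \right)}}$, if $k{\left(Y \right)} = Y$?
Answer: $- \frac{1}{22} \approx -0.045455$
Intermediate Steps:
$d = -22$ ($d = -4 + \left(-3\right) 6 \left(-2 - -3\right) = -4 - 18 \left(-2 + 3\right) = -4 - 18 = -22$)
$\frac{1}{k{\left(d \right)}} = \frac{1}{-22} = - \frac{1}{22}$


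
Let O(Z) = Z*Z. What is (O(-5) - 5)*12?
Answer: 240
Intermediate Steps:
O(Z) = Z²
(O(-5) - 5)*12 = ((-5)² - 5)*12 = (25 - 5)*12 = 20*12 = 240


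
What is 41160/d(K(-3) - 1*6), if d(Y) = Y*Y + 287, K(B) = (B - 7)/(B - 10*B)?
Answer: 30005640/238807 ≈ 125.65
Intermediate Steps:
K(B) = -(-7 + B)/(9*B) (K(B) = (-7 + B)/((-9*B)) = (-7 + B)*(-1/(9*B)) = -(-7 + B)/(9*B))
d(Y) = 287 + Y² (d(Y) = Y² + 287 = 287 + Y²)
41160/d(K(-3) - 1*6) = 41160/(287 + ((⅑)*(7 - 1*(-3))/(-3) - 1*6)²) = 41160/(287 + ((⅑)*(-⅓)*(7 + 3) - 6)²) = 41160/(287 + ((⅑)*(-⅓)*10 - 6)²) = 41160/(287 + (-10/27 - 6)²) = 41160/(287 + (-172/27)²) = 41160/(287 + 29584/729) = 41160/(238807/729) = 41160*(729/238807) = 30005640/238807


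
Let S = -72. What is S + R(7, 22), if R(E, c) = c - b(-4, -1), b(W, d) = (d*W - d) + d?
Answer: -54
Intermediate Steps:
b(W, d) = W*d (b(W, d) = (W*d - d) + d = (-d + W*d) + d = W*d)
R(E, c) = -4 + c (R(E, c) = c - (-4)*(-1) = c - 1*4 = c - 4 = -4 + c)
S + R(7, 22) = -72 + (-4 + 22) = -72 + 18 = -54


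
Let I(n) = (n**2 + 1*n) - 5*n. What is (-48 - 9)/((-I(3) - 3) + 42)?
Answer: -19/14 ≈ -1.3571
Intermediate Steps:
I(n) = n**2 - 4*n (I(n) = (n**2 + n) - 5*n = (n + n**2) - 5*n = n**2 - 4*n)
(-48 - 9)/((-I(3) - 3) + 42) = (-48 - 9)/((-3*(-4 + 3) - 3) + 42) = -57/((-3*(-1) - 3) + 42) = -57/((-1*(-3) - 3) + 42) = -57/((3 - 3) + 42) = -57/(0 + 42) = -57/42 = -57*1/42 = -19/14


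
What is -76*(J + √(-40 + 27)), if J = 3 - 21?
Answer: 1368 - 76*I*√13 ≈ 1368.0 - 274.02*I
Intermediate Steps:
J = -18
-76*(J + √(-40 + 27)) = -76*(-18 + √(-40 + 27)) = -76*(-18 + √(-13)) = -76*(-18 + I*√13) = 1368 - 76*I*√13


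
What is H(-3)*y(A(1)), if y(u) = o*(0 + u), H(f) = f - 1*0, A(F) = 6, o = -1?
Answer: 18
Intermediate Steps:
H(f) = f (H(f) = f + 0 = f)
y(u) = -u (y(u) = -(0 + u) = -u)
H(-3)*y(A(1)) = -(-3)*6 = -3*(-6) = 18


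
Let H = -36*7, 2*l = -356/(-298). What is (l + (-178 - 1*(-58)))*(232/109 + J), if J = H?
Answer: 484555676/16241 ≈ 29835.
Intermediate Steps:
l = 89/149 (l = (-356/(-298))/2 = (-356*(-1/298))/2 = (½)*(178/149) = 89/149 ≈ 0.59732)
H = -252
J = -252
(l + (-178 - 1*(-58)))*(232/109 + J) = (89/149 + (-178 - 1*(-58)))*(232/109 - 252) = (89/149 + (-178 + 58))*(232*(1/109) - 252) = (89/149 - 120)*(232/109 - 252) = -17791/149*(-27236/109) = 484555676/16241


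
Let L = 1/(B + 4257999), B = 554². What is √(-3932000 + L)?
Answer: I*√81936781299804135085/4564915 ≈ 1982.9*I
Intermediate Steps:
B = 306916
L = 1/4564915 (L = 1/(306916 + 4257999) = 1/4564915 ≈ 2.1906e-7)
√(-3932000 + L) = √(-3932000 + 1/4564915) = √(-17949245779999/4564915) = I*√81936781299804135085/4564915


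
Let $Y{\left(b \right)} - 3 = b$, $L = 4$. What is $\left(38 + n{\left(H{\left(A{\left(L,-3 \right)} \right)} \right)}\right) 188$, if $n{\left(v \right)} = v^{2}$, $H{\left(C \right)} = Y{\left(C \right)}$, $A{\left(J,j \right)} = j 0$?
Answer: $8836$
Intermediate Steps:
$A{\left(J,j \right)} = 0$
$Y{\left(b \right)} = 3 + b$
$H{\left(C \right)} = 3 + C$
$\left(38 + n{\left(H{\left(A{\left(L,-3 \right)} \right)} \right)}\right) 188 = \left(38 + \left(3 + 0\right)^{2}\right) 188 = \left(38 + 3^{2}\right) 188 = \left(38 + 9\right) 188 = 47 \cdot 188 = 8836$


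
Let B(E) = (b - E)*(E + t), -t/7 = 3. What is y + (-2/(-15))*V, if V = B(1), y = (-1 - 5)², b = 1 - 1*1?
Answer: 116/3 ≈ 38.667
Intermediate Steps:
t = -21 (t = -7*3 = -21)
b = 0 (b = 1 - 1 = 0)
y = 36 (y = (-6)² = 36)
B(E) = -E*(-21 + E) (B(E) = (0 - E)*(E - 21) = (-E)*(-21 + E) = -E*(-21 + E))
V = 20 (V = 1*(21 - 1*1) = 1*(21 - 1) = 1*20 = 20)
y + (-2/(-15))*V = 36 - 2/(-15)*20 = 36 - 2*(-1/15)*20 = 36 + (2/15)*20 = 36 + 8/3 = 116/3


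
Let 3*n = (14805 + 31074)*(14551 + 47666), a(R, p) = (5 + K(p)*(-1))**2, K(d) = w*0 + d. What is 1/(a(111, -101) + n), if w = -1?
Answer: 1/951495817 ≈ 1.0510e-9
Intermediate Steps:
K(d) = d (K(d) = -1*0 + d = 0 + d = d)
a(R, p) = (5 - p)**2 (a(R, p) = (5 + p*(-1))**2 = (5 - p)**2)
n = 951484581 (n = ((14805 + 31074)*(14551 + 47666))/3 = (45879*62217)/3 = (1/3)*2854453743 = 951484581)
1/(a(111, -101) + n) = 1/((-5 - 101)**2 + 951484581) = 1/((-106)**2 + 951484581) = 1/(11236 + 951484581) = 1/951495817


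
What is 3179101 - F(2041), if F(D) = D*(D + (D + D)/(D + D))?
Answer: -988621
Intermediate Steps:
F(D) = D*(1 + D) (F(D) = D*(D + (2*D)/((2*D))) = D*(D + (2*D)*(1/(2*D))) = D*(D + 1) = D*(1 + D))
3179101 - F(2041) = 3179101 - 2041*(1 + 2041) = 3179101 - 2041*2042 = 3179101 - 1*4167722 = 3179101 - 4167722 = -988621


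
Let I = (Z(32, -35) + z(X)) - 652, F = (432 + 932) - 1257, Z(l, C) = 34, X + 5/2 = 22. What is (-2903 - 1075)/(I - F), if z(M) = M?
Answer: 468/83 ≈ 5.6386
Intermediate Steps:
X = 39/2 (X = -5/2 + 22 = 39/2 ≈ 19.500)
F = 107 (F = 1364 - 1257 = 107)
I = -1197/2 (I = (34 + 39/2) - 652 = 107/2 - 652 = -1197/2 ≈ -598.50)
(-2903 - 1075)/(I - F) = (-2903 - 1075)/(-1197/2 - 1*107) = -3978/(-1197/2 - 107) = -3978/(-1411/2) = -3978*(-2/1411) = 468/83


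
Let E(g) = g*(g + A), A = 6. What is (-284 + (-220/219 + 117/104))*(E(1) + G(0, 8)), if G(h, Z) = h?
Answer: -3481499/1752 ≈ -1987.2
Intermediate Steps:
E(g) = g*(6 + g) (E(g) = g*(g + 6) = g*(6 + g))
(-284 + (-220/219 + 117/104))*(E(1) + G(0, 8)) = (-284 + (-220/219 + 117/104))*(1*(6 + 1) + 0) = (-284 + (-220*1/219 + 117*(1/104)))*(1*7 + 0) = (-284 + (-220/219 + 9/8))*(7 + 0) = (-284 + 211/1752)*7 = -497357/1752*7 = -3481499/1752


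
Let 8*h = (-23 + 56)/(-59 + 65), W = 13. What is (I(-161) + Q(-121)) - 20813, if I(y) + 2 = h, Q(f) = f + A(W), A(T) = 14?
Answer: -334741/16 ≈ -20921.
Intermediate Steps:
Q(f) = 14 + f (Q(f) = f + 14 = 14 + f)
h = 11/16 (h = ((-23 + 56)/(-59 + 65))/8 = (33/6)/8 = (33*(⅙))/8 = (⅛)*(11/2) = 11/16 ≈ 0.68750)
I(y) = -21/16 (I(y) = -2 + 11/16 = -21/16)
(I(-161) + Q(-121)) - 20813 = (-21/16 + (14 - 121)) - 20813 = (-21/16 - 107) - 20813 = -1733/16 - 20813 = -334741/16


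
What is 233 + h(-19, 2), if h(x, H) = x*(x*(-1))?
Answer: -128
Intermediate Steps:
h(x, H) = -x² (h(x, H) = x*(-x) = -x²)
233 + h(-19, 2) = 233 - 1*(-19)² = 233 - 1*361 = 233 - 361 = -128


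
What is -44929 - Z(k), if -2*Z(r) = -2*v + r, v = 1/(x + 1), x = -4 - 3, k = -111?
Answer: -134953/3 ≈ -44984.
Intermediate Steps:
x = -7
v = -1/6 (v = 1/(-7 + 1) = 1/(-6) = -1/6 ≈ -0.16667)
Z(r) = -1/6 - r/2 (Z(r) = -(-2*(-1/6) + r)/2 = -(1/3 + r)/2 = -1/6 - r/2)
-44929 - Z(k) = -44929 - (-1/6 - 1/2*(-111)) = -44929 - (-1/6 + 111/2) = -44929 - 1*166/3 = -44929 - 166/3 = -134953/3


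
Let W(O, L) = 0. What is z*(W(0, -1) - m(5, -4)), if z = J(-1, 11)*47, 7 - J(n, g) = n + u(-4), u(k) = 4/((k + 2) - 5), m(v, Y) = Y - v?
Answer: 25380/7 ≈ 3625.7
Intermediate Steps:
u(k) = 4/(-3 + k) (u(k) = 4/((2 + k) - 5) = 4/(-3 + k))
J(n, g) = 53/7 - n (J(n, g) = 7 - (n + 4/(-3 - 4)) = 7 - (n + 4/(-7)) = 7 - (n + 4*(-⅐)) = 7 - (n - 4/7) = 7 - (-4/7 + n) = 7 + (4/7 - n) = 53/7 - n)
z = 2820/7 (z = (53/7 - 1*(-1))*47 = (53/7 + 1)*47 = (60/7)*47 = 2820/7 ≈ 402.86)
z*(W(0, -1) - m(5, -4)) = 2820*(0 - (-4 - 1*5))/7 = 2820*(0 - (-4 - 5))/7 = 2820*(0 - 1*(-9))/7 = 2820*(0 + 9)/7 = (2820/7)*9 = 25380/7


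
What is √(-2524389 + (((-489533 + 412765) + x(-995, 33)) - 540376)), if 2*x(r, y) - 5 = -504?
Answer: I*√12567130/2 ≈ 1772.5*I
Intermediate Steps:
x(r, y) = -499/2 (x(r, y) = 5/2 + (½)*(-504) = 5/2 - 252 = -499/2)
√(-2524389 + (((-489533 + 412765) + x(-995, 33)) - 540376)) = √(-2524389 + (((-489533 + 412765) - 499/2) - 540376)) = √(-2524389 + ((-76768 - 499/2) - 540376)) = √(-2524389 + (-154035/2 - 540376)) = √(-2524389 - 1234787/2) = √(-6283565/2) = I*√12567130/2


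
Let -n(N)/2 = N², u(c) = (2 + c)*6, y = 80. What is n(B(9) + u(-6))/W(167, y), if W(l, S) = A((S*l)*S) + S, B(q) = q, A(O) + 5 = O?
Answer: -18/42755 ≈ -0.00042100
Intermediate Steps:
A(O) = -5 + O
u(c) = 12 + 6*c
n(N) = -2*N²
W(l, S) = -5 + S + l*S² (W(l, S) = (-5 + (S*l)*S) + S = (-5 + l*S²) + S = -5 + S + l*S²)
n(B(9) + u(-6))/W(167, y) = (-2*(9 + (12 + 6*(-6)))²)/(-5 + 80 + 167*80²) = (-2*(9 + (12 - 36))²)/(-5 + 80 + 167*6400) = (-2*(9 - 24)²)/(-5 + 80 + 1068800) = -2*(-15)²/1068875 = -2*225*(1/1068875) = -450*1/1068875 = -18/42755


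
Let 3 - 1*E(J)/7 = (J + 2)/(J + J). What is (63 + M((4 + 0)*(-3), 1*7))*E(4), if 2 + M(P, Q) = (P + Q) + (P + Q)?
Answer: 3213/4 ≈ 803.25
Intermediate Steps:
E(J) = 21 - 7*(2 + J)/(2*J) (E(J) = 21 - 7*(J + 2)/(J + J) = 21 - 7*(2 + J)/(2*J))
M(P, Q) = -2 + 2*P + 2*Q (M(P, Q) = -2 + ((P + Q) + (P + Q)) = -2 + (2*P + 2*Q) = -2 + 2*P + 2*Q)
(63 + M((4 + 0)*(-3), 1*7))*E(4) = (63 + (-2 + 2*((4 + 0)*(-3)) + 2*(1*7)))*(35/2 - 7/4) = (63 + (-2 + 2*(4*(-3)) + 2*7))*(35/2 - 7*1/4) = (63 + (-2 + 2*(-12) + 14))*(35/2 - 7/4) = (63 + (-2 - 24 + 14))*(63/4) = (63 - 12)*(63/4) = 51*(63/4) = 3213/4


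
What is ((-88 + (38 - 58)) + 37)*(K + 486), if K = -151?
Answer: -23785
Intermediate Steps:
((-88 + (38 - 58)) + 37)*(K + 486) = ((-88 + (38 - 58)) + 37)*(-151 + 486) = ((-88 - 20) + 37)*335 = (-108 + 37)*335 = -71*335 = -23785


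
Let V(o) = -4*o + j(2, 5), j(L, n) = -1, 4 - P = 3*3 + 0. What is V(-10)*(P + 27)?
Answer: 858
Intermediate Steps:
P = -5 (P = 4 - (3*3 + 0) = 4 - (9 + 0) = 4 - 1*9 = 4 - 9 = -5)
V(o) = -1 - 4*o (V(o) = -4*o - 1 = -1 - 4*o)
V(-10)*(P + 27) = (-1 - 4*(-10))*(-5 + 27) = (-1 + 40)*22 = 39*22 = 858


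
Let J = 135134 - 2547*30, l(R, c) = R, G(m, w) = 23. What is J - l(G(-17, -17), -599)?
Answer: 58701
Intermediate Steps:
J = 58724 (J = 135134 - 1*76410 = 135134 - 76410 = 58724)
J - l(G(-17, -17), -599) = 58724 - 1*23 = 58724 - 23 = 58701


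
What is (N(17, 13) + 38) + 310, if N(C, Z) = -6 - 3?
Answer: 339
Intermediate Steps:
N(C, Z) = -9
(N(17, 13) + 38) + 310 = (-9 + 38) + 310 = 29 + 310 = 339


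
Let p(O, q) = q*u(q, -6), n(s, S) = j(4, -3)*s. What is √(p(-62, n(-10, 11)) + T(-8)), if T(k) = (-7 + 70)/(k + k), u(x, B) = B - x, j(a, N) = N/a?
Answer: 3*I*√187/4 ≈ 10.256*I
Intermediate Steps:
n(s, S) = -3*s/4 (n(s, S) = (-3/4)*s = (-3*¼)*s = -3*s/4)
p(O, q) = q*(-6 - q)
T(k) = 63/(2*k) (T(k) = 63/((2*k)) = 63*(1/(2*k)) = 63/(2*k))
√(p(-62, n(-10, 11)) + T(-8)) = √(-(-¾*(-10))*(6 - ¾*(-10)) + (63/2)/(-8)) = √(-1*15/2*(6 + 15/2) + (63/2)*(-⅛)) = √(-1*15/2*27/2 - 63/16) = √(-405/4 - 63/16) = √(-1683/16) = 3*I*√187/4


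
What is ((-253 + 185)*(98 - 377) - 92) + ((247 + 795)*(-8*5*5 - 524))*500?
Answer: -377185120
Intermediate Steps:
((-253 + 185)*(98 - 377) - 92) + ((247 + 795)*(-8*5*5 - 524))*500 = (-68*(-279) - 92) + (1042*(-40*5 - 524))*500 = (18972 - 92) + (1042*(-200 - 524))*500 = 18880 + (1042*(-724))*500 = 18880 - 754408*500 = 18880 - 377204000 = -377185120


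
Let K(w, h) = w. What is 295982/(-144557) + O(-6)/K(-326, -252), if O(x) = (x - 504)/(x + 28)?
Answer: -1024529417/518381402 ≈ -1.9764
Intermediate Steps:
O(x) = (-504 + x)/(28 + x)
295982/(-144557) + O(-6)/K(-326, -252) = 295982/(-144557) + ((-504 - 6)/(28 - 6))/(-326) = 295982*(-1/144557) + (-510/22)*(-1/326) = -295982/144557 + ((1/22)*(-510))*(-1/326) = -295982/144557 - 255/11*(-1/326) = -295982/144557 + 255/3586 = -1024529417/518381402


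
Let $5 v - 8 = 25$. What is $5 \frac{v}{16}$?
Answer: $\frac{33}{16} \approx 2.0625$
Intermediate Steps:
$v = \frac{33}{5}$ ($v = \frac{8}{5} + \frac{1}{5} \cdot 25 = \frac{8}{5} + 5 = \frac{33}{5} \approx 6.6$)
$5 \frac{v}{16} = 5 \frac{33}{5 \cdot 16} = 5 \cdot \frac{33}{5} \cdot \frac{1}{16} = 5 \cdot \frac{33}{80} = \frac{33}{16}$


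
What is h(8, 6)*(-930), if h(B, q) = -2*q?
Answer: 11160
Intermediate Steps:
h(8, 6)*(-930) = -2*6*(-930) = -12*(-930) = 11160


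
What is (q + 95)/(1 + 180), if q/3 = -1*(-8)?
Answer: 119/181 ≈ 0.65746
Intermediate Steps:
q = 24 (q = 3*(-1*(-8)) = 3*8 = 24)
(q + 95)/(1 + 180) = (24 + 95)/(1 + 180) = 119/181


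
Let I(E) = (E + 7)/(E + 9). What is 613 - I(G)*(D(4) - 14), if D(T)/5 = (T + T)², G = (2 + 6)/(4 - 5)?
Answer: 919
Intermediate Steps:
G = -8 (G = 8/(-1) = 8*(-1) = -8)
I(E) = (7 + E)/(9 + E)
D(T) = 20*T² (D(T) = 5*(T + T)² = 5*(2*T)² = 5*(4*T²) = 20*T²)
613 - I(G)*(D(4) - 14) = 613 - (7 - 8)/(9 - 8)*(20*4² - 14) = 613 - -1/1*(20*16 - 14) = 613 - 1*(-1)*(320 - 14) = 613 - (-1)*306 = 613 - 1*(-306) = 613 + 306 = 919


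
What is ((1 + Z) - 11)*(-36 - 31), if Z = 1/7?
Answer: 4623/7 ≈ 660.43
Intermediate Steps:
Z = ⅐ ≈ 0.14286
((1 + Z) - 11)*(-36 - 31) = ((1 + ⅐) - 11)*(-36 - 31) = (8/7 - 11)*(-67) = -69/7*(-67) = 4623/7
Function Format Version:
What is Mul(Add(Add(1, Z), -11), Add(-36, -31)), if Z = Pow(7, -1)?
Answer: Rational(4623, 7) ≈ 660.43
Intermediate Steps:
Z = Rational(1, 7) ≈ 0.14286
Mul(Add(Add(1, Z), -11), Add(-36, -31)) = Mul(Add(Add(1, Rational(1, 7)), -11), Add(-36, -31)) = Mul(Add(Rational(8, 7), -11), -67) = Mul(Rational(-69, 7), -67) = Rational(4623, 7)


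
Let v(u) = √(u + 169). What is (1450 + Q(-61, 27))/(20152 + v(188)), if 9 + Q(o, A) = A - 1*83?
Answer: 27910520/406102747 - 1385*√357/406102747 ≈ 0.068663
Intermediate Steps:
v(u) = √(169 + u)
Q(o, A) = -92 + A (Q(o, A) = -9 + (A - 1*83) = -9 + (A - 83) = -9 + (-83 + A) = -92 + A)
(1450 + Q(-61, 27))/(20152 + v(188)) = (1450 + (-92 + 27))/(20152 + √(169 + 188)) = (1450 - 65)/(20152 + √357) = 1385/(20152 + √357)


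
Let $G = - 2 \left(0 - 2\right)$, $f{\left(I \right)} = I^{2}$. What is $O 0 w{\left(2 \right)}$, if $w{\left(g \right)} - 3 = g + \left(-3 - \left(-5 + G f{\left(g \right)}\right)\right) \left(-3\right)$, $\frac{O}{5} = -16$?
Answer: $0$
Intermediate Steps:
$O = -80$ ($O = 5 \left(-16\right) = -80$)
$G = 4$ ($G = \left(-2\right) \left(-2\right) = 4$)
$w{\left(g \right)} = -3 + g + 12 g^{2}$ ($w{\left(g \right)} = 3 + \left(g + \left(-3 - \left(-5 + 4 g^{2}\right)\right) \left(-3\right)\right) = 3 + \left(g + \left(2 - 4 g^{2}\right) \left(-3\right)\right) = 3 + \left(g + \left(-6 + 12 g^{2}\right)\right) = 3 + \left(-6 + g + 12 g^{2}\right) = -3 + g + 12 g^{2}$)
$O 0 w{\left(2 \right)} = \left(-80\right) 0 \left(-3 + 2 + 12 \cdot 2^{2}\right) = 0 \left(-3 + 2 + 12 \cdot 4\right) = 0 \left(-3 + 2 + 48\right) = 0 \cdot 47 = 0$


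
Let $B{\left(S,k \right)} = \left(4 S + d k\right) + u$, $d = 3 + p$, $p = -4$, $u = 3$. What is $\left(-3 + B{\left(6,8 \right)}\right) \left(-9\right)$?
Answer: $-144$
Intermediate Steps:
$d = -1$ ($d = 3 - 4 = -1$)
$B{\left(S,k \right)} = 3 - k + 4 S$ ($B{\left(S,k \right)} = \left(4 S - k\right) + 3 = \left(- k + 4 S\right) + 3 = 3 - k + 4 S$)
$\left(-3 + B{\left(6,8 \right)}\right) \left(-9\right) = \left(-3 + \left(3 - 8 + 4 \cdot 6\right)\right) \left(-9\right) = \left(-3 + \left(3 - 8 + 24\right)\right) \left(-9\right) = \left(-3 + 19\right) \left(-9\right) = 16 \left(-9\right) = -144$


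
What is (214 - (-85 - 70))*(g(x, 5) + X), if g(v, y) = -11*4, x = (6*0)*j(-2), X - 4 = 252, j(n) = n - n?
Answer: 78228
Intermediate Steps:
j(n) = 0
X = 256 (X = 4 + 252 = 256)
x = 0 (x = (6*0)*0 = 0*0 = 0)
g(v, y) = -44
(214 - (-85 - 70))*(g(x, 5) + X) = (214 - (-85 - 70))*(-44 + 256) = (214 - 1*(-155))*212 = (214 + 155)*212 = 369*212 = 78228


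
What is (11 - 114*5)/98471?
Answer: -559/98471 ≈ -0.0056768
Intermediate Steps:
(11 - 114*5)/98471 = (11 - 570)*(1/98471) = -559*1/98471 = -559/98471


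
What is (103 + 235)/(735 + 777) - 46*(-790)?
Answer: 27473209/756 ≈ 36340.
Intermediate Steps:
(103 + 235)/(735 + 777) - 46*(-790) = 338/1512 + 36340 = 338*(1/1512) + 36340 = 169/756 + 36340 = 27473209/756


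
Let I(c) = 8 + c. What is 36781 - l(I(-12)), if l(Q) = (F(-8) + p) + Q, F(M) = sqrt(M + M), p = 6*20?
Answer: 36665 - 4*I ≈ 36665.0 - 4.0*I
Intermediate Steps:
p = 120
F(M) = sqrt(2)*sqrt(M) (F(M) = sqrt(2*M) = sqrt(2)*sqrt(M))
l(Q) = 120 + Q + 4*I (l(Q) = (sqrt(2)*sqrt(-8) + 120) + Q = (sqrt(2)*(2*I*sqrt(2)) + 120) + Q = (4*I + 120) + Q = (120 + 4*I) + Q = 120 + Q + 4*I)
36781 - l(I(-12)) = 36781 - (120 + (8 - 12) + 4*I) = 36781 - (120 - 4 + 4*I) = 36781 - (116 + 4*I) = 36781 + (-116 - 4*I) = 36665 - 4*I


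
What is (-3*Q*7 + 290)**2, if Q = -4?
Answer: 139876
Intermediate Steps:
(-3*Q*7 + 290)**2 = (-3*(-4)*7 + 290)**2 = (12*7 + 290)**2 = (84 + 290)**2 = 374**2 = 139876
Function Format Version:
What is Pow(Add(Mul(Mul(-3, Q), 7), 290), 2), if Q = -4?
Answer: 139876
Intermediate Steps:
Pow(Add(Mul(Mul(-3, Q), 7), 290), 2) = Pow(Add(Mul(Mul(-3, -4), 7), 290), 2) = Pow(Add(Mul(12, 7), 290), 2) = Pow(Add(84, 290), 2) = Pow(374, 2) = 139876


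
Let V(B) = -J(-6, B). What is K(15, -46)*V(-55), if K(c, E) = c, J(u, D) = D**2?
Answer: -45375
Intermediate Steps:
V(B) = -B**2
K(15, -46)*V(-55) = 15*(-1*(-55)**2) = 15*(-1*3025) = 15*(-3025) = -45375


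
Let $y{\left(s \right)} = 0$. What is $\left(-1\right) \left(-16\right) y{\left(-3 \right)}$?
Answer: $0$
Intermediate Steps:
$\left(-1\right) \left(-16\right) y{\left(-3 \right)} = \left(-1\right) \left(-16\right) 0 = 16 \cdot 0 = 0$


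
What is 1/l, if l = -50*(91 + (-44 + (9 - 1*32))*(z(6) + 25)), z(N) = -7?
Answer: 1/55750 ≈ 1.7937e-5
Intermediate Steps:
l = 55750 (l = -50*(91 + (-44 + (9 - 1*32))*(-7 + 25)) = -50*(91 + (-44 + (9 - 32))*18) = -50*(91 + (-44 - 23)*18) = -50*(91 - 67*18) = -50*(91 - 1206) = -50*(-1115) = 55750)
1/l = 1/55750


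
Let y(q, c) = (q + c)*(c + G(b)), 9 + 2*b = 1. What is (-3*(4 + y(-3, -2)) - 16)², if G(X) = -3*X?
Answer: 14884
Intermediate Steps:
b = -4 (b = -9/2 + (½)*1 = -9/2 + ½ = -4)
y(q, c) = (12 + c)*(c + q) (y(q, c) = (q + c)*(c - 3*(-4)) = (c + q)*(c + 12) = (c + q)*(12 + c) = (12 + c)*(c + q))
(-3*(4 + y(-3, -2)) - 16)² = (-3*(4 + ((-2)² + 12*(-2) + 12*(-3) - 2*(-3))) - 16)² = (-3*(4 + (4 - 24 - 36 + 6)) - 16)² = (-3*(4 - 50) - 16)² = (-3*(-46) - 16)² = (138 - 16)² = 122² = 14884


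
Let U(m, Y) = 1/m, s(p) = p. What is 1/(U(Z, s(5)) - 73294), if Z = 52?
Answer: -52/3811287 ≈ -1.3644e-5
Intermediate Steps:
1/(U(Z, s(5)) - 73294) = 1/(1/52 - 73294) = 1/(-3811287/52) = -52/3811287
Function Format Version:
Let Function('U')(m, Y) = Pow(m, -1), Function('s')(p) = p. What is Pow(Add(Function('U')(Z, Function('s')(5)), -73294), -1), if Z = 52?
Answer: Rational(-52, 3811287) ≈ -1.3644e-5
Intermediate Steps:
Pow(Add(Function('U')(Z, Function('s')(5)), -73294), -1) = Pow(Add(Pow(52, -1), -73294), -1) = Pow(Add(Rational(1, 52), -73294), -1) = Pow(Rational(-3811287, 52), -1) = Rational(-52, 3811287)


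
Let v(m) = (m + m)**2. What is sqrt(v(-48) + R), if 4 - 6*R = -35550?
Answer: 5*sqrt(5451)/3 ≈ 123.05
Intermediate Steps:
R = 17777/3 (R = 2/3 - 1/6*(-35550) = 2/3 + 5925 = 17777/3 ≈ 5925.7)
v(m) = 4*m**2 (v(m) = (2*m)**2 = 4*m**2)
sqrt(v(-48) + R) = sqrt(4*(-48)**2 + 17777/3) = sqrt(4*2304 + 17777/3) = sqrt(9216 + 17777/3) = sqrt(45425/3) = 5*sqrt(5451)/3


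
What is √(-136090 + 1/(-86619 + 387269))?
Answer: I*√492049303908974/60130 ≈ 368.9*I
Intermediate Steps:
√(-136090 + 1/(-86619 + 387269)) = √(-136090 + 1/300650) = √(-40915458499/300650) = I*√492049303908974/60130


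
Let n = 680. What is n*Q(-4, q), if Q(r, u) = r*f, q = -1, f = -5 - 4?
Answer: 24480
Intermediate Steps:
f = -9
Q(r, u) = -9*r (Q(r, u) = r*(-9) = -9*r)
n*Q(-4, q) = 680*(-9*(-4)) = 680*36 = 24480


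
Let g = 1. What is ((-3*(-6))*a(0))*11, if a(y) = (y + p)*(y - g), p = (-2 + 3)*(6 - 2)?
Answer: -792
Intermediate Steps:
p = 4 (p = 1*4 = 4)
a(y) = (-1 + y)*(4 + y) (a(y) = (y + 4)*(y - 1*1) = (4 + y)*(y - 1) = (4 + y)*(-1 + y) = (-1 + y)*(4 + y))
((-3*(-6))*a(0))*11 = ((-3*(-6))*(-4 + 0**2 + 3*0))*11 = (18*(-4 + 0 + 0))*11 = (18*(-4))*11 = -72*11 = -792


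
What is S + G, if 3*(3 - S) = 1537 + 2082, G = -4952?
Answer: -18466/3 ≈ -6155.3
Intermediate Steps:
S = -3610/3 (S = 3 - (1537 + 2082)/3 = 3 - ⅓*3619 = 3 - 3619/3 = -3610/3 ≈ -1203.3)
S + G = -3610/3 - 4952 = -18466/3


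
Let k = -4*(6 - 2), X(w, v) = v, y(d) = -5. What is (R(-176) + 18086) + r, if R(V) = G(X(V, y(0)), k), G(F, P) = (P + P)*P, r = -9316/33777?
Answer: 628175330/33777 ≈ 18598.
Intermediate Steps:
r = -9316/33777 (r = -9316*1/33777 = -9316/33777 ≈ -0.27581)
k = -16 (k = -4*4 = -16)
G(F, P) = 2*P**2 (G(F, P) = (2*P)*P = 2*P**2)
R(V) = 512 (R(V) = 2*(-16)**2 = 2*256 = 512)
(R(-176) + 18086) + r = (512 + 18086) - 9316/33777 = 18598 - 9316/33777 = 628175330/33777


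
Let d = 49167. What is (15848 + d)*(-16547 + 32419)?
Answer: 1031918080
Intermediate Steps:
(15848 + d)*(-16547 + 32419) = (15848 + 49167)*(-16547 + 32419) = 65015*15872 = 1031918080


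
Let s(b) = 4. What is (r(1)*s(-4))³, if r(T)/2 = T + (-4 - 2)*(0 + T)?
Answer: -64000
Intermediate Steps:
r(T) = -10*T (r(T) = 2*(T + (-4 - 2)*(0 + T)) = 2*(T - 6*T) = 2*(-5*T) = -10*T)
(r(1)*s(-4))³ = (-10*1*4)³ = (-10*4)³ = (-40)³ = -64000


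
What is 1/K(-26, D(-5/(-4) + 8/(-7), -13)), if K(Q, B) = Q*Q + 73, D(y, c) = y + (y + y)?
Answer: 1/749 ≈ 0.0013351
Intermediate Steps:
D(y, c) = 3*y (D(y, c) = y + 2*y = 3*y)
K(Q, B) = 73 + Q**2 (K(Q, B) = Q**2 + 73 = 73 + Q**2)
1/K(-26, D(-5/(-4) + 8/(-7), -13)) = 1/(73 + (-26)**2) = 1/(73 + 676) = 1/749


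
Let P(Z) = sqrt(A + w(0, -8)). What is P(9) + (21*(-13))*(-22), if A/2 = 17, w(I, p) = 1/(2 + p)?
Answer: 6006 + sqrt(1218)/6 ≈ 6011.8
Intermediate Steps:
A = 34 (A = 2*17 = 34)
P(Z) = sqrt(1218)/6 (P(Z) = sqrt(34 + 1/(2 - 8)) = sqrt(34 + 1/(-6)) = sqrt(34 - 1/6) = sqrt(203/6) = sqrt(1218)/6)
P(9) + (21*(-13))*(-22) = sqrt(1218)/6 + (21*(-13))*(-22) = sqrt(1218)/6 - 273*(-22) = sqrt(1218)/6 + 6006 = 6006 + sqrt(1218)/6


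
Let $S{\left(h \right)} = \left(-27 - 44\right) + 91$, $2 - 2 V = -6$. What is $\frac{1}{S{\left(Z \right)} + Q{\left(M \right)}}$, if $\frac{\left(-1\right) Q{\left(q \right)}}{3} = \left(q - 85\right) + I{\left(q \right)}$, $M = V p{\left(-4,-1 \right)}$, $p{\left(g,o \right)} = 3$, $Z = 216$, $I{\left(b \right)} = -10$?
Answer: $\frac{1}{269} \approx 0.0037175$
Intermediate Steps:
$V = 4$ ($V = 1 - -3 = 1 + 3 = 4$)
$S{\left(h \right)} = 20$ ($S{\left(h \right)} = -71 + 91 = 20$)
$M = 12$ ($M = 4 \cdot 3 = 12$)
$Q{\left(q \right)} = 285 - 3 q$ ($Q{\left(q \right)} = - 3 \left(\left(q - 85\right) - 10\right) = - 3 \left(\left(-85 + q\right) - 10\right) = - 3 \left(-95 + q\right) = 285 - 3 q$)
$\frac{1}{S{\left(Z \right)} + Q{\left(M \right)}} = \frac{1}{20 + \left(285 - 36\right)} = \frac{1}{20 + 249} = \frac{1}{269}$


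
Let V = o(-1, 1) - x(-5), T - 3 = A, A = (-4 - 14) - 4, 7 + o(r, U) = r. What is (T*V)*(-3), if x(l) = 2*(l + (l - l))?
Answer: 114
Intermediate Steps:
o(r, U) = -7 + r
x(l) = 2*l (x(l) = 2*(l + 0) = 2*l)
A = -22 (A = -18 - 4 = -22)
T = -19 (T = 3 - 22 = -19)
V = 2 (V = (-7 - 1) - 2*(-5) = -8 - 1*(-10) = -8 + 10 = 2)
(T*V)*(-3) = -19*2*(-3) = -38*(-3) = 114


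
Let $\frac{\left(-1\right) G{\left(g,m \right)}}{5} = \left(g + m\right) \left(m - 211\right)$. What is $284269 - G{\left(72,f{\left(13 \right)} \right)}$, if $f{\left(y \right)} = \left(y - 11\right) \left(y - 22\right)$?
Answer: $222439$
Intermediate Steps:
$f{\left(y \right)} = \left(-22 + y\right) \left(-11 + y\right)$ ($f{\left(y \right)} = \left(-11 + y\right) \left(-22 + y\right) = \left(-22 + y\right) \left(-11 + y\right)$)
$G{\left(g,m \right)} = - 5 \left(-211 + m\right) \left(g + m\right)$ ($G{\left(g,m \right)} = - 5 \left(g + m\right) \left(m - 211\right) = - 5 \left(g + m\right) \left(-211 + m\right) = - 5 \left(-211 + m\right) \left(g + m\right)$)
$284269 - G{\left(72,f{\left(13 \right)} \right)} = 284269 - \left(- 5 \left(242 + 13^{2} - 429\right)^{2} + 1055 \cdot 72 + 1055 \left(242 + 13^{2} - 429\right) - 360 \left(242 + 13^{2} - 429\right)\right) = 284269 - \left(- 5 \left(242 + 169 - 429\right)^{2} + 75960 + 1055 \left(242 + 169 - 429\right) - 360 \left(242 + 169 - 429\right)\right) = 284269 - \left(- 5 \left(-18\right)^{2} + 75960 + 1055 \left(-18\right) - 360 \left(-18\right)\right) = 284269 - \left(\left(-5\right) 324 + 75960 - 18990 + 6480\right) = 284269 - \left(-1620 + 75960 - 18990 + 6480\right) = 284269 - 61830 = 222439$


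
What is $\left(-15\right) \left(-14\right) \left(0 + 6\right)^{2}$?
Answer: $7560$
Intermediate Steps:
$\left(-15\right) \left(-14\right) \left(0 + 6\right)^{2} = 210 \cdot 6^{2} = 210 \cdot 36 = 7560$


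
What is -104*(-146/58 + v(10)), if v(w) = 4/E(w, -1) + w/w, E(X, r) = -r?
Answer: -7488/29 ≈ -258.21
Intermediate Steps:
v(w) = 5 (v(w) = 4/((-1*(-1))) + w/w = 4/1 + 1 = 4*1 + 1 = 4 + 1 = 5)
-104*(-146/58 + v(10)) = -104*(-146/58 + 5) = -104*(-146*1/58 + 5) = -104*(-73/29 + 5) = -104*72/29 = -7488/29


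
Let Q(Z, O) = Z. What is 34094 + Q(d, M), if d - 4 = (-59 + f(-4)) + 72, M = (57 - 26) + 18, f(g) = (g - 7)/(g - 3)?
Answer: 238788/7 ≈ 34113.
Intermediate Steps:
f(g) = (-7 + g)/(-3 + g)
M = 49 (M = 31 + 18 = 49)
d = 130/7 (d = 4 + ((-59 + (-7 - 4)/(-3 - 4)) + 72) = 4 + ((-59 - 11/(-7)) + 72) = 4 + ((-59 - ⅐*(-11)) + 72) = 4 + ((-59 + 11/7) + 72) = 4 + (-402/7 + 72) = 4 + 102/7 = 130/7 ≈ 18.571)
34094 + Q(d, M) = 34094 + 130/7 = 238788/7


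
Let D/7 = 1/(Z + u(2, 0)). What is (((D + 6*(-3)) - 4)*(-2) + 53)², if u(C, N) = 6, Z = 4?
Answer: 228484/25 ≈ 9139.4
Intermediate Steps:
D = 7/10 (D = 7/(4 + 6) = 7/10 ≈ 0.70000)
(((D + 6*(-3)) - 4)*(-2) + 53)² = (((7/10 + 6*(-3)) - 4)*(-2) + 53)² = (((7/10 - 18) - 4)*(-2) + 53)² = ((-173/10 - 4)*(-2) + 53)² = (-213/10*(-2) + 53)² = (213/5 + 53)² = (478/5)² = 228484/25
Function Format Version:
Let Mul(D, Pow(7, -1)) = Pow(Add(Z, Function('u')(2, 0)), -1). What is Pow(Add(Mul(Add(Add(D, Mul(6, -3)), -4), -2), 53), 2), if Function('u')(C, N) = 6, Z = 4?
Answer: Rational(228484, 25) ≈ 9139.4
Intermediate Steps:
D = Rational(7, 10) (D = Mul(7, Pow(Add(4, 6), -1)) = Mul(7, Pow(10, -1)) = Mul(7, Rational(1, 10)) = Rational(7, 10) ≈ 0.70000)
Pow(Add(Mul(Add(Add(D, Mul(6, -3)), -4), -2), 53), 2) = Pow(Add(Mul(Add(Add(Rational(7, 10), Mul(6, -3)), -4), -2), 53), 2) = Pow(Add(Mul(Add(Add(Rational(7, 10), -18), -4), -2), 53), 2) = Pow(Add(Mul(Add(Rational(-173, 10), -4), -2), 53), 2) = Pow(Add(Mul(Rational(-213, 10), -2), 53), 2) = Pow(Add(Rational(213, 5), 53), 2) = Pow(Rational(478, 5), 2) = Rational(228484, 25)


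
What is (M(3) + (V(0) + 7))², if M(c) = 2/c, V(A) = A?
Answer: 529/9 ≈ 58.778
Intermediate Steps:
(M(3) + (V(0) + 7))² = (2/3 + (0 + 7))² = (2*(⅓) + 7)² = (⅔ + 7)² = (23/3)² = 529/9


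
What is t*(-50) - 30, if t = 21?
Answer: -1080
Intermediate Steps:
t*(-50) - 30 = 21*(-50) - 30 = -1050 - 30 = -1080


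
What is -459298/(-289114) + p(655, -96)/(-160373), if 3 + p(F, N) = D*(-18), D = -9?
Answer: 5258073502/3311862823 ≈ 1.5876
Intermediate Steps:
p(F, N) = 159 (p(F, N) = -3 - 9*(-18) = -3 + 162 = 159)
-459298/(-289114) + p(655, -96)/(-160373) = -459298/(-289114) + 159/(-160373) = -459298*(-1/289114) + 159*(-1/160373) = 32807/20651 - 159/160373 = 5258073502/3311862823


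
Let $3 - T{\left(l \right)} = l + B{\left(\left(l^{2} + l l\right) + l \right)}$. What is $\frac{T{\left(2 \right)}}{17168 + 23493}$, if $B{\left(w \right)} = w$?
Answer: $- \frac{9}{40661} \approx -0.00022134$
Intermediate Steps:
$T{\left(l \right)} = 3 - 2 l - 2 l^{2}$ ($T{\left(l \right)} = 3 - \left(l + \left(\left(l^{2} + l l\right) + l\right)\right) = 3 - \left(l + \left(\left(l^{2} + l^{2}\right) + l\right)\right) = 3 - \left(l + \left(2 l^{2} + l\right)\right) = 3 - \left(l + \left(l + 2 l^{2}\right)\right) = 3 - \left(2 l + 2 l^{2}\right) = 3 - 2 l - 2 l^{2}$)
$\frac{T{\left(2 \right)}}{17168 + 23493} = \frac{3 - 2 - 2 \left(1 + 2 \cdot 2\right)}{17168 + 23493} = \frac{3 - 2 - 2 \left(1 + 4\right)}{40661} = \left(3 - 2 - 2 \cdot 5\right) \frac{1}{40661} = \left(3 - 2 - 10\right) \frac{1}{40661} = \left(-9\right) \frac{1}{40661} = - \frac{9}{40661}$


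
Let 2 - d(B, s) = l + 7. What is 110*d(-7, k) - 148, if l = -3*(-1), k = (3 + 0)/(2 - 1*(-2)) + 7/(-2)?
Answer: -1028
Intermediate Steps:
k = -11/4 (k = 3/(2 + 2) + 7*(-1/2) = 3/4 - 7/2 = -11/4 ≈ -2.7500)
l = 3
d(B, s) = -8 (d(B, s) = 2 - (3 + 7) = 2 - 1*10 = 2 - 10 = -8)
110*d(-7, k) - 148 = 110*(-8) - 148 = -880 - 148 = -1028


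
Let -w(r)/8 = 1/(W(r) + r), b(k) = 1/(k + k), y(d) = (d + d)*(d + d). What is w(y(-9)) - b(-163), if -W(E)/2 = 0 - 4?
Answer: -569/27058 ≈ -0.021029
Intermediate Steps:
W(E) = 8 (W(E) = -2*(0 - 4) = -2*(-4) = 8)
y(d) = 4*d**2 (y(d) = (2*d)*(2*d) = 4*d**2)
b(k) = 1/(2*k)
w(r) = -8/(8 + r)
w(y(-9)) - b(-163) = -8/(8 + 4*(-9)**2) - 1/(2*(-163)) = -8/(8 + 4*81) - (-1)/(2*163) = -8/(8 + 324) - 1*(-1/326) = -8/332 + 1/326 = -8*1/332 + 1/326 = -2/83 + 1/326 = -569/27058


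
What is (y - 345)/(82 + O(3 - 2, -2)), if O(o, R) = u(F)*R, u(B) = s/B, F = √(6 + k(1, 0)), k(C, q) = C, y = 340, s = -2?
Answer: -1435/23526 + 5*√7/11763 ≈ -0.059872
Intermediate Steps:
F = √7 (F = √(6 + 1) = √7 ≈ 2.6458)
u(B) = -2/B
O(o, R) = -2*R*√7/7 (O(o, R) = (-2*√7/7)*R = -2*R*√7/7)
(y - 345)/(82 + O(3 - 2, -2)) = (340 - 345)/(82 - 2/7*(-2)*√7) = -5/(82 + 4*√7/7)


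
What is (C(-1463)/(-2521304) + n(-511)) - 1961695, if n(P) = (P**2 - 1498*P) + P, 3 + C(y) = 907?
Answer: -294868709054/315163 ≈ -9.3561e+5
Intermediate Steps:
C(y) = 904 (C(y) = -3 + 907 = 904)
n(P) = P**2 - 1497*P
(C(-1463)/(-2521304) + n(-511)) - 1961695 = (904/(-2521304) - 511*(-1497 - 511)) - 1961695 = (904*(-1/2521304) - 511*(-2008)) - 1961695 = (-113/315163 + 1026088) - 1961695 = 323384972231/315163 - 1961695 = -294868709054/315163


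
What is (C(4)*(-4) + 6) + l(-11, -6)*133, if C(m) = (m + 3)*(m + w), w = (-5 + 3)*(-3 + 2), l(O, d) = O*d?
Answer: 8616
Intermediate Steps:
w = 2 (w = -2*(-1) = 2)
C(m) = (2 + m)*(3 + m) (C(m) = (m + 3)*(m + 2) = (3 + m)*(2 + m) = (2 + m)*(3 + m))
(C(4)*(-4) + 6) + l(-11, -6)*133 = ((6 + 4**2 + 5*4)*(-4) + 6) - 11*(-6)*133 = ((6 + 16 + 20)*(-4) + 6) + 66*133 = (42*(-4) + 6) + 8778 = (-168 + 6) + 8778 = -162 + 8778 = 8616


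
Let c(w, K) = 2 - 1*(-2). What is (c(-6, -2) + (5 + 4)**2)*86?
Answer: 7310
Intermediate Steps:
c(w, K) = 4 (c(w, K) = 2 + 2 = 4)
(c(-6, -2) + (5 + 4)**2)*86 = (4 + (5 + 4)**2)*86 = (4 + 9**2)*86 = (4 + 81)*86 = 85*86 = 7310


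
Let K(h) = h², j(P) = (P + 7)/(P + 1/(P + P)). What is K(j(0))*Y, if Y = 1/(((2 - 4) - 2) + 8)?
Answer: 0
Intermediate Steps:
j(P) = (7 + P)/(P + 1/(2*P))
Y = ¼ (Y = 1/((-2 - 2) + 8) = 1/(-4 + 8) = 1/4 = ¼ ≈ 0.25000)
K(j(0))*Y = (2*0*(7 + 0)/(1 + 2*0²))²*(¼) = (2*0*7/(1 + 2*0))²*(¼) = (2*0*7/(1 + 0))²*(¼) = (2*0*7/1)²*(¼) = (2*0*1*7)²*(¼) = 0²*(¼) = 0*(¼) = 0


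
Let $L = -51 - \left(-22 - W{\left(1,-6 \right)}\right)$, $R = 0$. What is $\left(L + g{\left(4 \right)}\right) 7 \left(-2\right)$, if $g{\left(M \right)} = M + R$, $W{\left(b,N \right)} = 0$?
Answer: $350$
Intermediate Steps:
$L = -29$ ($L = -51 - \left(-22 - 0\right) = -51 - \left(-22 + 0\right) = -51 - -22 = -51 + 22 = -29$)
$g{\left(M \right)} = M$ ($g{\left(M \right)} = M + 0 = M$)
$\left(L + g{\left(4 \right)}\right) 7 \left(-2\right) = \left(-29 + 4\right) 7 \left(-2\right) = \left(-25\right) \left(-14\right) = 350$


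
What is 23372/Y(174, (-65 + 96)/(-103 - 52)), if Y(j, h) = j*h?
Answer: -58430/87 ≈ -671.61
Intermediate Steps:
Y(j, h) = h*j
23372/Y(174, (-65 + 96)/(-103 - 52)) = 23372/((((-65 + 96)/(-103 - 52))*174)) = 23372/(((31/(-155))*174)) = 23372/(((31*(-1/155))*174)) = 23372/((-⅕*174)) = 23372/(-174/5) = 23372*(-5/174) = -58430/87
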